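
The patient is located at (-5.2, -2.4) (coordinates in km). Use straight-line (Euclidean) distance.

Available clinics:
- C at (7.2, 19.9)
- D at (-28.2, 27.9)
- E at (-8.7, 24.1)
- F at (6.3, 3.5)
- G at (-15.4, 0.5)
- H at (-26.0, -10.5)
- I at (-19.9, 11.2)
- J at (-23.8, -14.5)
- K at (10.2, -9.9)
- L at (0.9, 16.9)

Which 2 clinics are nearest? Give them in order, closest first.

G, F

Distances from (-5.2, -2.4):
C: √((12.4)² + (22.3)²) = √(153.760 + 497.290) = 25.5 km
D: √((-23.0)² + (30.3)²) = √(529.000 + 918.090) = 38.0 km
E: √((-3.5)² + (26.5)²) = √(12.250 + 702.250) = 26.7 km
F: √((11.5)² + (5.9)²) = √(132.250 + 34.810) = 12.9 km
G: √((-10.2)² + (2.9)²) = √(104.040 + 8.410) = 10.6 km
H: √((-20.8)² + (-8.1)²) = √(432.640 + 65.610) = 22.3 km
I: √((-14.7)² + (13.6)²) = √(216.090 + 184.960) = 20.0 km
J: √((-18.6)² + (-12.1)²) = √(345.960 + 146.410) = 22.2 km
K: √((15.4)² + (-7.5)²) = √(237.160 + 56.250) = 17.1 km
L: √((6.1)² + (19.3)²) = √(37.210 + 372.490) = 20.2 km
Sorted: G (10.6 km) < F (12.9 km) < K (17.1 km) < I (20.0 km) < …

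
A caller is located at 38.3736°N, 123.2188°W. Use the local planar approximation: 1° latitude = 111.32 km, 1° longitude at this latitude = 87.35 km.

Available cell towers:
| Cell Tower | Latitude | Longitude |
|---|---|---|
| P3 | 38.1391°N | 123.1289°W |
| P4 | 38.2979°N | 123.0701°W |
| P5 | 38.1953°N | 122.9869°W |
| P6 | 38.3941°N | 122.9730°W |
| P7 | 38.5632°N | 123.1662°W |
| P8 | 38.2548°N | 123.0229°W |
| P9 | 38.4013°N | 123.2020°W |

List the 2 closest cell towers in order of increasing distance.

Distances from 38.3736°N, 123.2188°W:
P3: 27.2601 km
P4: 15.4831 km
P5: 28.3599 km
P6: 21.5916 km
P7: 21.6006 km
P8: 21.6266 km
P9: 3.4149 km
Sorted: P9 (3.4149 km) < P4 (15.4831 km) < P6 (21.5916 km) < P7 (21.6006 km) < …

P9, P4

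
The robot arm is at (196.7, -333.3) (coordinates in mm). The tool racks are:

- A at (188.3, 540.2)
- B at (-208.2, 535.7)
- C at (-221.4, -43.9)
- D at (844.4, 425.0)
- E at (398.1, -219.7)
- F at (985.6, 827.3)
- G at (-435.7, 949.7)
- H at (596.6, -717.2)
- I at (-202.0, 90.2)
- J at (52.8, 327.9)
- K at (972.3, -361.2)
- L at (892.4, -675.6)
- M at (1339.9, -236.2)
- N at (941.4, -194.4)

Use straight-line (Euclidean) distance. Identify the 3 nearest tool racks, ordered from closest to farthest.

E, C, H

Distances from (196.7, -333.3):
A: √((-8.4)² + (873.5)²) = √(70.560 + 763002.250) = 873.5 mm
B: √((-404.9)² + (869.0)²) = √(163944.010 + 755161.000) = 958.7 mm
C: √((-418.1)² + (289.4)²) = √(174807.610 + 83752.360) = 508.5 mm
D: √((647.7)² + (758.3)²) = √(419515.290 + 575018.890) = 997.3 mm
E: √((201.4)² + (113.6)²) = √(40561.960 + 12904.960) = 231.2 mm
F: √((788.9)² + (1160.6)²) = √(622363.210 + 1346992.360) = 1403.3 mm
G: √((-632.4)² + (1283.0)²) = √(399929.760 + 1646089.000) = 1430.4 mm
H: √((399.9)² + (-383.9)²) = √(159920.010 + 147379.210) = 554.3 mm
I: √((-398.7)² + (423.5)²) = √(158961.690 + 179352.250) = 581.6 mm
J: √((-143.9)² + (661.2)²) = √(20707.210 + 437185.440) = 676.7 mm
K: √((775.6)² + (-27.9)²) = √(601555.360 + 778.410) = 776.1 mm
L: √((695.7)² + (-342.3)²) = √(483998.490 + 117169.290) = 775.4 mm
M: √((1143.2)² + (97.1)²) = √(1306906.240 + 9428.410) = 1147.3 mm
N: √((744.7)² + (138.9)²) = √(554578.090 + 19293.210) = 757.5 mm
Sorted: E (231.2 mm) < C (508.5 mm) < H (554.3 mm) < I (581.6 mm) < J (676.7 mm) < …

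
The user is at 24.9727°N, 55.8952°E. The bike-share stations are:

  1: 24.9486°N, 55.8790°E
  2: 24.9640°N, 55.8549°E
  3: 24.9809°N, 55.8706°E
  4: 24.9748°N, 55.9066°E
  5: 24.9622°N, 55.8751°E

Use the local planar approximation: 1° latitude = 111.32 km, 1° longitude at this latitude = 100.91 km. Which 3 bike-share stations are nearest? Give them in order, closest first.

4, 5, 3

Distances from 24.9727°N, 55.8952°E:
1: √((-0.0241·111.32)² + (-0.0162·100.91)²) = √(7.197480 + 2.672381) = 3.1416 km
2: √((-0.0087·111.32)² + (-0.0403·100.91)²) = √(0.937961 + 16.537829) = 4.1804 km
3: √((0.0082·111.32)² + (-0.0246·100.91)²) = √(0.833248 + 6.162240) = 2.6449 km
4: √((0.0021·111.32)² + (0.0114·100.91)²) = √(0.054649 + 1.323360) = 1.1739 km
5: √((-0.0105·111.32)² + (-0.0201·100.91)²) = √(1.366234 + 4.113964) = 2.3410 km
Sorted: 4 (1.1739 km) < 5 (2.3410 km) < 3 (2.6449 km) < 1 (3.1416 km) < 2 (4.1804 km)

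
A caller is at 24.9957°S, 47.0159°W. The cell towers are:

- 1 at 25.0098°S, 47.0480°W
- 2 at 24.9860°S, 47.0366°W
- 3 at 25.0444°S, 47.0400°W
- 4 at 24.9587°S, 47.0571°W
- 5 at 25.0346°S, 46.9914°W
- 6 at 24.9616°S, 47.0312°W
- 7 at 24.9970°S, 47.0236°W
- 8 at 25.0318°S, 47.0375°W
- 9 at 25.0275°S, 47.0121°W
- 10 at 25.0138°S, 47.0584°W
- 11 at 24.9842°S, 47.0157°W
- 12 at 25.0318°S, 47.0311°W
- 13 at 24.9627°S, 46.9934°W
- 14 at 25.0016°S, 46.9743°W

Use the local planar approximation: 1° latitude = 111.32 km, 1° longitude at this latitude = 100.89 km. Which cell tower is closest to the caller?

Distances from 24.9957°S, 47.0159°W:
1: 3.5989 km
2: 2.3511 km
3: 5.9416 km
4: 5.8517 km
5: 4.9862 km
6: 4.0979 km
7: 0.7902 km
8: 4.5715 km
9: 3.5607 km
10: 4.7376 km
11: 1.2803 km
12: 4.3013 km
13: 4.3183 km
14: 4.2481 km
Minimum: 7 at 0.7902 km.

7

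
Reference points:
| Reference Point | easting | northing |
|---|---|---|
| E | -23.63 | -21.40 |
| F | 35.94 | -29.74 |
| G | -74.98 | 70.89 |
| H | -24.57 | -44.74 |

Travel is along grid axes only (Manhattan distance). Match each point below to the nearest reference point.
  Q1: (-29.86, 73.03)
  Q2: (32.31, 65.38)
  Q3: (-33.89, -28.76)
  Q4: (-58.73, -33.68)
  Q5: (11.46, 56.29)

Q1→G; Q2→F; Q3→E; Q4→H; Q5→G

Q1 at (-29.86, 73.03):
  E: 100.66
  F: 168.57
  G: 47.26
  H: 123.06
  → nearest: G (47.26)
Q2 at (32.31, 65.38):
  E: 142.72
  F: 98.75
  G: 112.80
  H: 167.00
  → nearest: F (98.75)
Q3 at (-33.89, -28.76):
  E: 17.62
  F: 70.81
  G: 140.74
  H: 25.30
  → nearest: E (17.62)
Q4 at (-58.73, -33.68):
  E: 47.38
  F: 98.61
  G: 120.82
  H: 45.22
  → nearest: H (45.22)
Q5 at (11.46, 56.29):
  E: 112.78
  F: 110.51
  G: 101.04
  H: 137.06
  → nearest: G (101.04)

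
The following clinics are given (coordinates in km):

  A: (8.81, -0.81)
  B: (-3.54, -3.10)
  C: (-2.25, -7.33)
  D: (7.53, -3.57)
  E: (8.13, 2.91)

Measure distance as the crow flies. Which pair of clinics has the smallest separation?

A and D

Pairwise distances:
A–B: √((-12.35)² + (-2.29)²) = √(152.5225 + 5.2441) = 12.56 km
A–C: √((-11.06)² + (-6.52)²) = √(122.3236 + 42.5104) = 12.84 km
A–D: √((-1.28)² + (-2.76)²) = √(1.6384 + 7.6176) = 3.04 km
A–E: √((-0.68)² + (3.72)²) = √(0.4624 + 13.8384) = 3.78 km
B–C: √((1.29)² + (-4.23)²) = √(1.6641 + 17.8929) = 4.42 km
B–D: √((11.07)² + (-0.47)²) = √(122.5449 + 0.2209) = 11.08 km
B–E: √((11.67)² + (6.01)²) = √(136.1889 + 36.1201) = 13.13 km
C–D: √((9.78)² + (3.76)²) = √(95.6484 + 14.1376) = 10.48 km
C–E: √((10.38)² + (10.24)²) = √(107.7444 + 104.8576) = 14.58 km
D–E: √((0.60)² + (6.48)²) = √(0.3600 + 41.9904) = 6.51 km
Closest pair: A–D at 3.04 km.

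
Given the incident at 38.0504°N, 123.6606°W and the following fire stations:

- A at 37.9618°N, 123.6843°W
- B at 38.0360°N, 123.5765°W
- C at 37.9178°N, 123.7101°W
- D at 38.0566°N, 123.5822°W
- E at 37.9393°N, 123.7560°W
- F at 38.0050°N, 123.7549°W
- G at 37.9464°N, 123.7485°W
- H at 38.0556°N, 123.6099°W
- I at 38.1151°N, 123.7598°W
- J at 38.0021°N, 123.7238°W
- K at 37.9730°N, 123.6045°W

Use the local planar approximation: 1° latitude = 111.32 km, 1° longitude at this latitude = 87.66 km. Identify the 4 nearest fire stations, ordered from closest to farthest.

H, D, B, J

Distances from 38.0504°N, 123.6606°W:
A: 10.0794 km
B: 7.5445 km
C: 15.3856 km
D: 6.9071 km
E: 14.9297 km
F: 9.6889 km
G: 13.9070 km
H: 4.4819 km
I: 11.2913 km
J: 7.7203 km
K: 9.9208 km
Sorted: H (4.4819 km) < D (6.9071 km) < B (7.5445 km) < J (7.7203 km) < F (9.6889 km) < K (9.9208 km) < …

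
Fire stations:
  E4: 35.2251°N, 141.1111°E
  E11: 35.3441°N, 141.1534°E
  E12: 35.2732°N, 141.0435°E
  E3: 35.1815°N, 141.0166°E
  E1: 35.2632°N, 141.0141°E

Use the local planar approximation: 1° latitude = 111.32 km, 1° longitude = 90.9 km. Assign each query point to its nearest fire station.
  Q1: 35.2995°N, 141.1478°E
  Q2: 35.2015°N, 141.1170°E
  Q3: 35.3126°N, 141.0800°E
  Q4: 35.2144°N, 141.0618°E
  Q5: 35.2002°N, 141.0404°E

Q1 at 35.2995°N, 141.1478°E:
  E4: 8.9288 km
  E11: 4.9909 km
  E12: 9.9226 km
  E3: 17.7420 km
  E1: 12.8075 km
  → nearest: E11 (4.9909 km)
Q2 at 35.2015°N, 141.1170°E:
  E4: 2.6813 km
  E11: 16.2154 km
  E12: 10.4089 km
  E3: 9.3940 km
  E1: 11.6045 km
  → nearest: E4 (2.6813 km)
Q3 at 35.3126°N, 141.0800°E:
  E4: 10.1424 km
  E11: 7.5374 km
  E12: 5.4996 km
  E3: 15.6907 km
  E1: 8.1317 km
  → nearest: E12 (5.4996 km)
Q4 at 35.2144°N, 141.0618°E:
  E4: 4.6370 km
  E11: 16.6671 km
  E12: 6.7537 km
  E3: 5.5041 km
  E1: 6.9506 km
  → nearest: E4 (4.6370 km)
Q5 at 35.2002°N, 141.0404°E:
  E4: 6.9989 km
  E11: 19.0293 km
  E12: 8.1312 km
  E3: 3.0023 km
  E1: 7.4094 km
  → nearest: E3 (3.0023 km)

Q1→E11; Q2→E4; Q3→E12; Q4→E4; Q5→E3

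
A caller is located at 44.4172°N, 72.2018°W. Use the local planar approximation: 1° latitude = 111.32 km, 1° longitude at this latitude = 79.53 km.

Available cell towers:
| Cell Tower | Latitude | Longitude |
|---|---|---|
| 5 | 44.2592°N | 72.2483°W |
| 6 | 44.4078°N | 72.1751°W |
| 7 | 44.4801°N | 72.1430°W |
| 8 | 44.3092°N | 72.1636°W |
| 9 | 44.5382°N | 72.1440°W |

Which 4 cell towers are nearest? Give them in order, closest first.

Distances from 44.4172°N, 72.2018°W:
5: √((-0.1580·111.32)² + (-0.0465·79.53)²) = √(309.357443 + 13.676276) = 17.9731 km
6: √((-0.0094·111.32)² + (0.0267·79.53)²) = √(1.094970 + 4.509044) = 2.3673 km
7: √((0.0629·111.32)² + (0.0588·79.53)²) = √(49.028396 + 21.868380) = 8.4200 km
8: √((-0.1080·111.32)² + (0.0382·79.53)²) = √(144.541949 + 9.229723) = 12.4005 km
9: √((0.1210·111.32)² + (0.0578·79.53)²) = √(181.433357 + 21.130883) = 14.2325 km
Sorted: 6 (2.3673 km) < 7 (8.4200 km) < 8 (12.4005 km) < 9 (14.2325 km) < 5 (17.9731 km)

6, 7, 8, 9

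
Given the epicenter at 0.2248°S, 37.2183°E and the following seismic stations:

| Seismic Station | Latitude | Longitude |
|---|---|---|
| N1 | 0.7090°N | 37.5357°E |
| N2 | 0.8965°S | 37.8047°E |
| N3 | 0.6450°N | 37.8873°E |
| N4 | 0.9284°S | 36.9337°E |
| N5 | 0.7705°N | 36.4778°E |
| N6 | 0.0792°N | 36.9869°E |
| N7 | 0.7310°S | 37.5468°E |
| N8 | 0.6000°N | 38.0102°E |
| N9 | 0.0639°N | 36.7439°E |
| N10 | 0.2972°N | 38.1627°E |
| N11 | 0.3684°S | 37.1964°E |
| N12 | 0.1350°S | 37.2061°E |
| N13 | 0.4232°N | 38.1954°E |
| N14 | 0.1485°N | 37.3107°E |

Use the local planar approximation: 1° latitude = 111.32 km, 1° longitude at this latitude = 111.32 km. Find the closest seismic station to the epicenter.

N12

Distances from 0.2248°S, 37.2183°E:
N1: √((0.9338·111.32)² + (0.3174·111.32)²) = √(10805.730567 + 1248.418628) = 109.7914 km
N2: √((-0.6717·111.32)² + (0.5864·111.32)²) = √(5591.097837 + 4261.223551) = 99.2589 km
N3: √((0.8698·111.32)² + (0.6690·111.32)²) = √(9375.300613 + 5546.239645) = 122.1538 km
N4: √((-0.7036·111.32)² + (-0.2846·111.32)²) = √(6134.766776 + 1003.728341) = 84.4896 km
N5: √((0.9953·111.32)² + (-0.7405·111.32)²) = √(12275.930004 + 6795.110462) = 138.0979 km
N6: √((0.3040·111.32)² + (-0.2314·111.32)²) = √(1145.232232 + 663.549161) = 42.5298 km
N7: √((-0.5062·111.32)² + (0.3285·111.32)²) = √(3175.343237 + 1337.263969) = 67.1759 km
N8: √((0.8248·111.32)² + (0.7919·111.32)²) = √(8430.313010 + 7771.182019) = 127.2851 km
N9: √((0.2887·111.32)² + (-0.4744·111.32)²) = √(1032.856443 + 2788.918069) = 61.8205 km
N10: √((0.5220·111.32)² + (0.9444·111.32)²) = √(3376.660530 + 11052.444738) = 120.1212 km
N11: √((-0.1436·111.32)² + (-0.0219·111.32)²) = √(255.537873 + 5.943395) = 16.1704 km
N12: √((0.0898·111.32)² + (-0.0122·111.32)²) = √(99.930732 + 1.844446) = 10.0884 km
N13: √((0.6480·111.32)² + (0.9771·111.32)²) = √(5203.510162 + 11831.080841) = 130.5166 km
N14: √((0.3733·111.32)² + (0.0924·111.32)²) = √(1726.880857 + 105.801138) = 42.8098 km
Minimum: N12 at 10.0884 km.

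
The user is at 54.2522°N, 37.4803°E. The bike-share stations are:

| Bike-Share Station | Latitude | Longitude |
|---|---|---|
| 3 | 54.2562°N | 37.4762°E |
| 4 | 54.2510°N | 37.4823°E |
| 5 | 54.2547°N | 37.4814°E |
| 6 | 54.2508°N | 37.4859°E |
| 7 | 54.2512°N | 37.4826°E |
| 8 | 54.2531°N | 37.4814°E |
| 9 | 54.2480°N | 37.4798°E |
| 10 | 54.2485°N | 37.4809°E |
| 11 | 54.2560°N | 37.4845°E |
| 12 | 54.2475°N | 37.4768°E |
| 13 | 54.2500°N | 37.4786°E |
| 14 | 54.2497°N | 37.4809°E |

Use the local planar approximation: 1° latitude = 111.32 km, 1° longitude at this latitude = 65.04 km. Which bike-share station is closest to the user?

Distances from 54.2522°N, 37.4803°E:
3: 0.51902 km
4: 0.18646 km
5: 0.28735 km
6: 0.39617 km
7: 0.18647 km
8: 0.12311 km
9: 0.46867 km
10: 0.41373 km
11: 0.50355 km
12: 0.57058 km
13: 0.26871 km
14: 0.28102 km
Minimum: 8 at 0.12311 km.

8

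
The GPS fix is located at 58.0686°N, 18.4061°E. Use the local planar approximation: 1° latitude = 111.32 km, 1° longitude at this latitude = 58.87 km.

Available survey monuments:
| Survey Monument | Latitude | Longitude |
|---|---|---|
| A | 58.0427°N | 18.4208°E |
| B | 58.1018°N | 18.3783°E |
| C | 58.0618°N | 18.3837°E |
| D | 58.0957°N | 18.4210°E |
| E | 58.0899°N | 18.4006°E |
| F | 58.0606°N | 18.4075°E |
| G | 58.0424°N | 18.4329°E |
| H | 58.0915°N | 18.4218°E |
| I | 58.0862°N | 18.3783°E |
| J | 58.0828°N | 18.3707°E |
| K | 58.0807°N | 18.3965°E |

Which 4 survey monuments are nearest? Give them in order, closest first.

Distances from 58.0686°N, 18.4061°E:
A: √((-0.0259·111.32)² + (0.0147·58.87)²) = √(8.312773 + 0.748898) = 3.0103 km
B: √((0.0332·111.32)² + (-0.0278·58.87)²) = √(13.659115 + 2.678414) = 4.0420 km
C: √((-0.0068·111.32)² + (-0.0224·58.87)²) = √(0.573013 + 1.738938) = 1.5205 km
D: √((0.0271·111.32)² + (0.0149·58.87)²) = √(9.100913 + 0.769415) = 3.1417 km
E: √((0.0213·111.32)² + (-0.0055·58.87)²) = √(5.622191 + 0.104837) = 2.3931 km
F: √((-0.0080·111.32)² + (0.0014·58.87)²) = √(0.793097 + 0.006793) = 0.8944 km
G: √((-0.0262·111.32)² + (0.0268·58.87)²) = √(8.506462 + 2.489188) = 3.3160 km
H: √((0.0229·111.32)² + (0.0157·58.87)²) = √(6.498563 + 0.854255) = 2.7116 km
I: √((0.0176·111.32)² + (-0.0278·58.87)²) = √(3.838590 + 2.678414) = 2.5528 km
J: √((0.0142·111.32)² + (-0.0354·58.87)²) = √(2.498752 + 4.343048) = 2.6157 km
K: √((0.0121·111.32)² + (-0.0096·58.87)²) = √(1.814334 + 0.319397) = 1.4607 km
Sorted: F (0.8944 km) < K (1.4607 km) < C (1.5205 km) < E (2.3931 km) < I (2.5528 km) < J (2.6157 km) < …

F, K, C, E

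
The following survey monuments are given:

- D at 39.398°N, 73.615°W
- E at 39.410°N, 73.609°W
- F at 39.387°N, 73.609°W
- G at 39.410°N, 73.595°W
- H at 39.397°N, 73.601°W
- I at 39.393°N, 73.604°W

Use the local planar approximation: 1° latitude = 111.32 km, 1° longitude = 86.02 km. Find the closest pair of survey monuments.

Pairwise distances:
D–E: √((0.012·111.32)² + (0.006·86.02)²) = √(1.78447 + 0.26638) = 1.432 km
D–F: √((-0.011·111.32)² + (0.006·86.02)²) = √(1.49945 + 0.26638) = 1.329 km
D–G: √((0.012·111.32)² + (0.020·86.02)²) = √(1.78447 + 2.95978) = 2.178 km
D–H: √((-0.001·111.32)² + (0.014·86.02)²) = √(0.01239 + 1.45029) = 1.209 km
D–I: √((-0.005·111.32)² + (0.011·86.02)²) = √(0.30980 + 0.89533) = 1.098 km
E–F: √((-0.023·111.32)² + (0.000·86.02)²) = √(6.55544 + 0.00000) = 2.560 km
E–G: √((0.000·111.32)² + (0.014·86.02)²) = √(0.00000 + 1.45029) = 1.204 km
E–H: √((-0.013·111.32)² + (0.008·86.02)²) = √(2.09427 + 0.47356) = 1.602 km
E–I: √((-0.017·111.32)² + (0.005·86.02)²) = √(3.58133 + 0.18499) = 1.941 km
F–G: √((0.023·111.32)² + (0.014·86.02)²) = √(6.55544 + 1.45029) = 2.829 km
F–H: √((0.010·111.32)² + (0.008·86.02)²) = √(1.23921 + 0.47356) = 1.309 km
F–I: √((0.006·111.32)² + (0.005·86.02)²) = √(0.44612 + 0.18499) = 0.794 km
G–H: √((-0.013·111.32)² + (-0.006·86.02)²) = √(2.09427 + 0.26638) = 1.536 km
G–I: √((-0.017·111.32)² + (-0.009·86.02)²) = √(3.58133 + 0.59935) = 2.045 km
H–I: √((-0.004·111.32)² + (-0.003·86.02)²) = √(0.19827 + 0.06659) = 0.515 km
Closest pair: H–I at 0.515 km.

H and I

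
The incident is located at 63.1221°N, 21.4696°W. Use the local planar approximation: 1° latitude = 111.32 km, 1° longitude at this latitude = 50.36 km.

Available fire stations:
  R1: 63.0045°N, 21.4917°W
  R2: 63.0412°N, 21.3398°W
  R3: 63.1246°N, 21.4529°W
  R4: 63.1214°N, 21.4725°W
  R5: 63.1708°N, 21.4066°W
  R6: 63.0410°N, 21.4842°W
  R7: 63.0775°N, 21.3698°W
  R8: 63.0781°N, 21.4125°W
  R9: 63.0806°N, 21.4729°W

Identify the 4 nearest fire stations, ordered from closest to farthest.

Distances from 63.1221°N, 21.4696°W:
R1: 13.1385 km
R2: 11.1280 km
R3: 0.8859 km
R4: 0.1655 km
R5: 6.2814 km
R6: 9.0579 km
R7: 7.0647 km
R8: 5.6798 km
R9: 4.6228 km
Sorted: R4 (0.1655 km) < R3 (0.8859 km) < R9 (4.6228 km) < R8 (5.6798 km) < R5 (6.2814 km) < R7 (7.0647 km) < …

R4, R3, R9, R8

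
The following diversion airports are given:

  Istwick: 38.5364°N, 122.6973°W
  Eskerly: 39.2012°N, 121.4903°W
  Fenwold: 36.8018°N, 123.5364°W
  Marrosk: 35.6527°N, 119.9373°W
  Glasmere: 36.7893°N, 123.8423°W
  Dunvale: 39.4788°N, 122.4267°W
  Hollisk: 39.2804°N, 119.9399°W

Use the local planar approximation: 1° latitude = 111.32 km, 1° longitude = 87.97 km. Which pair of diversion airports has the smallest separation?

Pairwise distances:
Istwick–Eskerly: 129.4255 km
Istwick–Fenwold: 206.7237 km
Istwick–Marrosk: 402.4924 km
Istwick–Glasmere: 219.0226 km
Istwick–Dunvale: 107.5748 km
Istwick–Hollisk: 256.3181 km
Eskerly–Fenwold: 322.0891 km
Eskerly–Marrosk: 417.9765 km
Eskerly–Glasmere: 338.9664 km
Eskerly–Dunvale: 87.9808 km
Eskerly–Hollisk: 136.6734 km
Fenwold–Marrosk: 341.4772 km
Fenwold–Glasmere: 26.9460 km
Fenwold–Dunvale: 313.5855 km
Fenwold–Hollisk: 419.7970 km
Marrosk–Glasmere: 366.0831 km
Marrosk–Dunvale: 478.9225 km
Marrosk–Hollisk: 403.8356 km
Glasmere–Dunvale: 324.2611 km
Glasmere–Hollisk: 441.3063 km
Dunvale–Hollisk: 219.8758 km
Closest pair: Fenwold–Glasmere at 26.9460 km.

Fenwold and Glasmere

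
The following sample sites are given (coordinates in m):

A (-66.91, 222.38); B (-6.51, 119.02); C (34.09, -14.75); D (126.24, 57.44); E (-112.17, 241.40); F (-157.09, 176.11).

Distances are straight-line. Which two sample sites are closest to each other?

A and E

Pairwise distances:
A–B: 119.71 m
A–C: 257.74 m
A–D: 253.99 m
A–E: 49.09 m
A–F: 101.36 m
B–C: 139.80 m
B–D: 146.34 m
B–E: 161.68 m
B–F: 161.04 m
C–D: 117.06 m
C–E: 294.97 m
C–F: 270.14 m
D–E: 301.13 m
D–F: 307.18 m
E–F: 79.25 m
Closest pair: A–E at 49.09 m.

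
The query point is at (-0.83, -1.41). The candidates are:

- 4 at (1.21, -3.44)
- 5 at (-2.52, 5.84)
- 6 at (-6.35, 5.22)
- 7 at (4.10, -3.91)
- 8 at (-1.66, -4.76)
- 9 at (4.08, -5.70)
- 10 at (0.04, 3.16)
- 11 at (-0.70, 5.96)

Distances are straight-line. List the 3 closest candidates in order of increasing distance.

4, 8, 10

Distances from (-0.83, -1.41):
4: 2.88
5: 7.44
6: 8.63
7: 5.53
8: 3.45
9: 6.52
10: 4.65
11: 7.37
Sorted: 4 (2.88) < 8 (3.45) < 10 (4.65) < 7 (5.53) < 9 (6.52) < …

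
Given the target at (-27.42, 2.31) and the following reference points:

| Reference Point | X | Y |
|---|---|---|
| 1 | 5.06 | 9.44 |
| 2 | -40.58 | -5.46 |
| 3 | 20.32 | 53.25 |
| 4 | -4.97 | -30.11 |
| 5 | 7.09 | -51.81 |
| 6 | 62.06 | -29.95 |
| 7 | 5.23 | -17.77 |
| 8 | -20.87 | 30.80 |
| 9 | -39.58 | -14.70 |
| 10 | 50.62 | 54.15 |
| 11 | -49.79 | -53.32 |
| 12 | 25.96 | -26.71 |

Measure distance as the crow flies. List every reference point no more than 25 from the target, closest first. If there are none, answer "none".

2, 9

Distances from (-27.42, 2.31):
1: 33.25
2: 15.28
3: 69.81
4: 39.43
5: 64.19
6: 95.12
7: 38.33
8: 29.23
9: 20.91
10: 93.69
11: 59.96
12: 60.76
Threshold 25: 2 (15.28), 9 (20.91) are within range.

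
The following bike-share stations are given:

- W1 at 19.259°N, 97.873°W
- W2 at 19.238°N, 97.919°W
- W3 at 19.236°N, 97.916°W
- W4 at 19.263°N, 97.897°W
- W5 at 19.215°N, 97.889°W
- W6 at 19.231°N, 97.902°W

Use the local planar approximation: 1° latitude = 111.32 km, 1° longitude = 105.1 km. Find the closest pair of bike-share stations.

W2 and W3

Pairwise distances:
W1–W2: 5.370 km
W1–W3: 5.194 km
W1–W4: 2.561 km
W1–W5: 5.179 km
W1–W6: 4.359 km
W2–W3: 0.386 km
W2–W4: 3.618 km
W2–W5: 4.062 km
W2–W6: 1.949 km
W3–W4: 3.609 km
W3–W5: 3.677 km
W3–W6: 1.573 km
W4–W5: 5.409 km
W4–W6: 3.601 km
W5–W6: 2.245 km
Closest pair: W2–W3 at 0.386 km.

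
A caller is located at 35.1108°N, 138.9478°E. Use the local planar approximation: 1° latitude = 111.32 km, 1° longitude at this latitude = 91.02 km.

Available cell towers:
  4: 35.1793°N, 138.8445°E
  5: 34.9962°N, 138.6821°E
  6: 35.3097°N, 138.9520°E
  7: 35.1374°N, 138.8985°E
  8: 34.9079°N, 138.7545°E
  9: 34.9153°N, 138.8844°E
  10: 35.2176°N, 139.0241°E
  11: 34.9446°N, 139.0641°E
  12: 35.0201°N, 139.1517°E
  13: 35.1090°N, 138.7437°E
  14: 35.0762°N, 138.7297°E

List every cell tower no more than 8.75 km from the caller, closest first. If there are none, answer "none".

Distances from 35.1108°N, 138.9478°E:
4: 12.1058 km
5: 27.3425 km
6: 22.1448 km
7: 5.3762 km
8: 28.6307 km
9: 22.5151 km
10: 13.7687 km
11: 21.3156 km
12: 21.1277 km
13: 18.5783 km
14: 20.2217 km
Threshold 8.75 km: 7 (5.3762 km) is within range.

7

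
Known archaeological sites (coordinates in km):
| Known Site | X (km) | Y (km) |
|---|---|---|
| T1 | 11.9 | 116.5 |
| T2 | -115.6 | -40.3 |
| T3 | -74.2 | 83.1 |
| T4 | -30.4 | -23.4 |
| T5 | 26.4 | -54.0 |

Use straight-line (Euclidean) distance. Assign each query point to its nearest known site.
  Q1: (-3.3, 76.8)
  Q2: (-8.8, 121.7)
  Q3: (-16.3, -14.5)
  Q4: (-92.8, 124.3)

Q1 at (-3.3, 76.8):
  T1: 42.5 km
  T2: 162.2 km
  T3: 71.2 km
  T4: 103.8 km
  T5: 134.1 km
  → nearest: T1 (42.5 km)
Q2 at (-8.8, 121.7):
  T1: 21.3 km
  T2: 194.0 km
  T3: 75.9 km
  T4: 146.7 km
  T5: 179.2 km
  → nearest: T1 (21.3 km)
Q3 at (-16.3, -14.5):
  T1: 134.0 km
  T2: 102.6 km
  T3: 113.5 km
  T4: 16.7 km
  T5: 58.2 km
  → nearest: T4 (16.7 km)
Q4 at (-92.8, 124.3):
  T1: 105.0 km
  T2: 166.2 km
  T3: 45.2 km
  T4: 160.3 km
  T5: 214.5 km
  → nearest: T3 (45.2 km)

Q1→T1; Q2→T1; Q3→T4; Q4→T3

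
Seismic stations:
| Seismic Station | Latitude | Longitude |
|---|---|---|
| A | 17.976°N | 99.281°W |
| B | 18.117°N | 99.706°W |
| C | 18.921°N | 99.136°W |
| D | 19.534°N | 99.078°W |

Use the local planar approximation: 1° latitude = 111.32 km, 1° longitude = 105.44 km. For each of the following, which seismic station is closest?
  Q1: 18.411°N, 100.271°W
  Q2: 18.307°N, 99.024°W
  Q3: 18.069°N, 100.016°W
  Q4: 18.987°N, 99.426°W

Q1→B; Q2→A; Q3→B; Q4→C

Q1 at 18.411°N, 100.271°W:
  A: 115.071 km
  B: 67.972 km
  C: 132.458 km
  D: 177.345 km
  → nearest: B (67.972 km)
Q2 at 18.307°N, 99.024°W:
  A: 45.738 km
  B: 74.956 km
  C: 69.363 km
  D: 136.708 km
  → nearest: A (45.738 km)
Q3 at 18.069°N, 100.016°W:
  A: 78.187 km
  B: 33.120 km
  C: 132.684 km
  D: 190.730 km
  → nearest: B (33.120 km)
Q4 at 18.987°N, 99.426°W:
  A: 113.578 km
  B: 101.248 km
  C: 31.448 km
  D: 71.093 km
  → nearest: C (31.448 km)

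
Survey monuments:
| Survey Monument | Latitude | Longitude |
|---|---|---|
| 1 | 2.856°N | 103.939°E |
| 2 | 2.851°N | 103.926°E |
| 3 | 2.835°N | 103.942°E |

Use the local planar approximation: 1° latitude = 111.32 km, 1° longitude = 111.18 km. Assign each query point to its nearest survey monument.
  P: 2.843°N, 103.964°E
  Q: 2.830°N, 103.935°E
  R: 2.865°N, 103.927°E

P→3; Q→3; R→2

P at 2.843°N, 103.964°E:
  1: 3.134 km
  2: 4.318 km
  3: 2.603 km
  → nearest: 3 (2.603 km)
Q at 2.830°N, 103.935°E:
  1: 2.928 km
  2: 2.543 km
  3: 0.957 km
  → nearest: 3 (0.957 km)
R at 2.865°N, 103.927°E:
  1: 1.668 km
  2: 1.562 km
  3: 3.733 km
  → nearest: 2 (1.562 km)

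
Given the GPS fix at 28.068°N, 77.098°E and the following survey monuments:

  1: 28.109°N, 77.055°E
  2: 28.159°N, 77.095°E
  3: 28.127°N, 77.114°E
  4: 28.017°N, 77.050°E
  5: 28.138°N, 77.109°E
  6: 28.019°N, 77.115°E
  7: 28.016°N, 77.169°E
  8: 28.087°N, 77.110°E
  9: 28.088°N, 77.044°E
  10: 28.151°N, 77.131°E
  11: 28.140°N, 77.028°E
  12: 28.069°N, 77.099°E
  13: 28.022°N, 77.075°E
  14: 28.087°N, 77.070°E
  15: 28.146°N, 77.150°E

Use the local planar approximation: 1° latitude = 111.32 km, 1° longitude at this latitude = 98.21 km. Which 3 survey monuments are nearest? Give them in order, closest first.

12, 8, 14

Distances from 28.068°N, 77.098°E:
1: √((0.041·111.32)² + (-0.043·98.21)²) = √(20.83119 + 17.83398) = 6.218 km
2: √((0.091·111.32)² + (-0.003·98.21)²) = √(102.61933 + 0.08681) = 10.134 km
3: √((0.059·111.32)² + (0.016·98.21)²) = √(43.13705 + 2.46917) = 6.753 km
4: √((-0.051·111.32)² + (-0.048·98.21)²) = √(32.23196 + 22.22255) = 7.379 km
5: √((0.070·111.32)² + (0.011·98.21)²) = √(60.72150 + 1.16707) = 7.867 km
6: √((-0.049·111.32)² + (0.017·98.21)²) = √(29.75353 + 2.78746) = 5.704 km
7: √((-0.052·111.32)² + (0.071·98.21)²) = √(33.50835 + 48.62147) = 9.063 km
8: √((0.019·111.32)² + (0.012·98.21)²) = √(4.47356 + 1.38891) = 2.421 km
9: √((0.020·111.32)² + (-0.054·98.21)²) = √(4.95686 + 28.12542) = 5.752 km
10: √((0.083·111.32)² + (0.033·98.21)²) = √(85.36947 + 10.50363) = 9.791 km
11: √((0.072·111.32)² + (-0.070·98.21)²) = √(64.24087 + 47.26150) = 10.559 km
12: √((0.001·111.32)² + (0.001·98.21)²) = √(0.01239 + 0.00965) = 0.148 km
13: √((-0.046·111.32)² + (-0.023·98.21)²) = √(26.22177 + 5.10231) = 5.597 km
14: √((0.019·111.32)² + (-0.028·98.21)²) = √(4.47356 + 7.56184) = 3.469 km
15: √((0.078·111.32)² + (0.052·98.21)²) = √(75.39379 + 26.08063) = 10.073 km
Sorted: 12 (0.148 km) < 8 (2.421 km) < 14 (3.469 km) < 13 (5.597 km) < 6 (5.704 km) < …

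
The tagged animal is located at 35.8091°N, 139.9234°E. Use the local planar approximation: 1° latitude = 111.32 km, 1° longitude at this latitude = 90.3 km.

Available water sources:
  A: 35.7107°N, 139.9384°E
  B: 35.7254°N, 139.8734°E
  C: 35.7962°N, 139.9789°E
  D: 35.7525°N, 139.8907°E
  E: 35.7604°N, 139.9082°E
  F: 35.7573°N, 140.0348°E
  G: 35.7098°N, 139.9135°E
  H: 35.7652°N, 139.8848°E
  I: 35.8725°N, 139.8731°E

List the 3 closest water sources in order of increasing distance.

Distances from 35.8091°N, 139.9234°E:
A: 11.0373 km
B: 10.3538 km
C: 5.2133 km
D: 6.9583 km
E: 5.5923 km
F: 11.5950 km
G: 11.0902 km
H: 6.0026 km
I: 8.3929 km
Sorted: C (5.2133 km) < E (5.5923 km) < H (6.0026 km) < D (6.9583 km) < I (8.3929 km) < …

C, E, H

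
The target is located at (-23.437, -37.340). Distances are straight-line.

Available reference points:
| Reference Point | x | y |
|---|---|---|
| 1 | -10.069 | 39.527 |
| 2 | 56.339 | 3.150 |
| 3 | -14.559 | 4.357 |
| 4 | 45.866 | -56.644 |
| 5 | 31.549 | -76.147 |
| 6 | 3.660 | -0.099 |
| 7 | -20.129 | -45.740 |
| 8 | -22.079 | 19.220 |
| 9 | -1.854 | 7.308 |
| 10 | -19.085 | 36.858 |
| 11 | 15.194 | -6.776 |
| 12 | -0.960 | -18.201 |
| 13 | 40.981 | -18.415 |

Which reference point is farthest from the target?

2

Distances from (-23.437, -37.340):
1: 78.021
2: 89.463
3: 42.632
4: 71.941
5: 67.301
6: 46.056
7: 9.028
8: 56.576
9: 49.591
10: 74.326
11: 49.260
12: 29.521
13: 67.140
Maximum: 2 at 89.463.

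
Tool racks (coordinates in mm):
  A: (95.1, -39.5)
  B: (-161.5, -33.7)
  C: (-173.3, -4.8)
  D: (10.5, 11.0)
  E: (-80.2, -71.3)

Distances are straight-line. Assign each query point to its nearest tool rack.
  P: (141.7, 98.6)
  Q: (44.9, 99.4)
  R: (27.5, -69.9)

P→A; Q→D; R→A

P at (141.7, 98.6):
  A: √((-46.6)² + (-138.1)²) = √(2171.560 + 19071.610) = 145.8 mm
  B: √((-303.2)² + (-132.3)²) = √(91930.240 + 17503.290) = 330.8 mm
  C: √((-315.0)² + (-103.4)²) = √(99225.000 + 10691.560) = 331.5 mm
  D: √((-131.2)² + (-87.6)²) = √(17213.440 + 7673.760) = 157.8 mm
  E: √((-221.9)² + (-169.9)²) = √(49239.610 + 28866.010) = 279.5 mm
  → nearest: A (145.8 mm)
Q at (44.9, 99.4):
  A: √((50.2)² + (-138.9)²) = √(2520.040 + 19293.210) = 147.7 mm
  B: √((-206.4)² + (-133.1)²) = √(42600.960 + 17715.610) = 245.6 mm
  C: √((-218.2)² + (-104.2)²) = √(47611.240 + 10857.640) = 241.8 mm
  D: √((-34.4)² + (-88.4)²) = √(1183.360 + 7814.560) = 94.9 mm
  E: √((-125.1)² + (-170.7)²) = √(15650.010 + 29138.490) = 211.6 mm
  → nearest: D (94.9 mm)
R at (27.5, -69.9):
  A: √((67.6)² + (30.4)²) = √(4569.760 + 924.160) = 74.1 mm
  B: √((-189.0)² + (36.2)²) = √(35721.000 + 1310.440) = 192.4 mm
  C: √((-200.8)² + (65.1)²) = √(40320.640 + 4238.010) = 211.1 mm
  D: √((-17.0)² + (80.9)²) = √(289.000 + 6544.810) = 82.7 mm
  E: √((-107.7)² + (-1.4)²) = √(11599.290 + 1.960) = 107.7 mm
  → nearest: A (74.1 mm)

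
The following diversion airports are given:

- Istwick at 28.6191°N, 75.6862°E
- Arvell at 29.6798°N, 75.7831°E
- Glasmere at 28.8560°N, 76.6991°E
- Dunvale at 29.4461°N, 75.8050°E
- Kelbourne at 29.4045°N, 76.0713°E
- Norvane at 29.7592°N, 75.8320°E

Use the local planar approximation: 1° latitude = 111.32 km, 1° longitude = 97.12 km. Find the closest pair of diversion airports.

Pairwise distances:
Arvell–Norvane: √((0.0794·111.32)² + (0.0489·97.12)²) = √(78.124527 + 22.554597) = 10.0339 km
Arvell–Dunvale: √((-0.2337·111.32)² + (0.0219·97.12)²) = √(676.805408 + 4.523823) = 26.1023 km
Dunvale–Kelbourne: √((-0.0416·111.32)² + (0.2663·97.12)²) = √(21.445346 + 668.897666) = 26.2744 km
Dunvale–Norvane: √((0.3131·111.32)² + (0.0270·97.12)²) = √(1214.821671 + 6.876143) = 34.9528 km
Arvell–Kelbourne: √((-0.2753·111.32)² + (0.2882·97.12)²) = √(939.201588 + 783.439204) = 41.5047 km
Kelbourne–Norvane: √((0.3547·111.32)² + (-0.2393·97.12)²) = √(1559.081335 + 540.135528) = 45.8172 km
Glasmere–Kelbourne: √((0.5485·111.32)² + (-0.6278·97.12)²) = √(3728.203923 + 3717.576980) = 86.2889 km
Istwick–Dunvale: √((0.8270·111.32)² + (0.1188·97.12)²) = √(8475.345559 + 133.122121) = 92.7818 km
Istwick–Kelbourne: √((0.7854·111.32)² + (0.3851·97.12)²) = √(7644.132199 + 1398.828218) = 95.0945 km
Istwick–Glasmere: √((0.2369·111.32)² + (1.0129·97.12)²) = √(695.466983 + 9677.217224) = 101.8464 km
Glasmere–Dunvale: √((0.5901·111.32)² + (-0.8941·97.12)²) = √(4315.167166 + 7540.315836) = 108.8829 km
Istwick–Arvell: √((1.0607·111.32)² + (0.0969·97.12)²) = √(13942.207212 + 88.565566) = 118.4516 km
Istwick–Norvane: √((1.1401·111.32)² + (0.1458·97.12)²) = √(16107.653795 + 200.508319) = 127.7034 km
Arvell–Glasmere: √((-0.8238·111.32)² + (0.9160·97.12)²) = √(8409.883324 + 7914.223210) = 127.7658 km
Glasmere–Norvane: √((0.9032·111.32)² + (-0.8671·97.12)²) = √(10109.140980 + 7091.787599) = 131.1523 km
Closest pair: Arvell–Norvane at 10.0339 km.

Arvell and Norvane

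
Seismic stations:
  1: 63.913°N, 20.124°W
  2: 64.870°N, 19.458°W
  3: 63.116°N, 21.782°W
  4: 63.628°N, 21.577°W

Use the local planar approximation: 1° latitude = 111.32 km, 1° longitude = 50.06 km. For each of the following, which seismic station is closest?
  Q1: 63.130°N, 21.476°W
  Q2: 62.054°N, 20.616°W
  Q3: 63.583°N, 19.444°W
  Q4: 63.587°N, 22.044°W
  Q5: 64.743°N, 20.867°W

Q1 at 63.130°N, 21.476°W:
  1: 110.355 km
  2: 218.458 km
  3: 15.397 km
  4: 55.667 km
  → nearest: 3 (15.397 km)
Q2 at 62.054°N, 20.616°W:
  1: 208.404 km
  2: 318.792 km
  3: 131.846 km
  4: 181.702 km
  → nearest: 3 (131.846 km)
Q3 at 63.583°N, 19.444°W:
  1: 50.083 km
  2: 143.271 km
  3: 128.066 km
  4: 106.895 km
  → nearest: 1 (50.083 km)
Q4 at 63.587°N, 22.044°W:
  1: 102.738 km
  2: 192.762 km
  3: 54.047 km
  4: 23.819 km
  → nearest: 4 (23.819 km)
Q5 at 64.743°N, 20.867°W:
  1: 99.601 km
  2: 71.937 km
  3: 186.820 km
  4: 129.110 km
  → nearest: 2 (71.937 km)

Q1→3; Q2→3; Q3→1; Q4→4; Q5→2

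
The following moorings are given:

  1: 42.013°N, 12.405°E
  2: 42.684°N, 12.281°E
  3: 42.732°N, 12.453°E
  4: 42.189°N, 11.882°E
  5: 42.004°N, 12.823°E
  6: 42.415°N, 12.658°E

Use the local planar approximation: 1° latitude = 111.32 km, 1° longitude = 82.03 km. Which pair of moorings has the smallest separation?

Pairwise distances:
1–2: 75.385 km
1–3: 80.136 km
1–4: 47.164 km
1–5: 34.303 km
1–6: 49.329 km
2–3: 15.087 km
2–4: 64.091 km
2–5: 87.789 km
2–6: 43.047 km
3–4: 76.470 km
3–5: 86.538 km
3–6: 39.090 km
4–5: 79.890 km
4–6: 68.447 km
5–6: 47.713 km
Closest pair: 2–3 at 15.087 km.

2 and 3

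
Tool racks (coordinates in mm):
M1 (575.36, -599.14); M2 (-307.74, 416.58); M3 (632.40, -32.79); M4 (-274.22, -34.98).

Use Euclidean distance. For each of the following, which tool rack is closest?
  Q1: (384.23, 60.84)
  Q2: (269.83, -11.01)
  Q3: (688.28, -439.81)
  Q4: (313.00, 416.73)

Q1→M3; Q2→M3; Q3→M1; Q4→M3

Q1 at (384.23, 60.84):
  M1: 687.10 mm
  M2: 778.06 mm
  M3: 265.25 mm
  M4: 665.39 mm
  → nearest: M3 (265.25 mm)
Q2 at (269.83, -11.01):
  M1: 662.76 mm
  M2: 718.62 mm
  M3: 363.22 mm
  M4: 544.58 mm
  → nearest: M3 (363.22 mm)
Q3 at (688.28, -439.81):
  M1: 195.29 mm
  M2: 1313.57 mm
  M3: 410.84 mm
  M4: 1044.17 mm
  → nearest: M1 (195.29 mm)
Q4 at (313.00, 416.73):
  M1: 1049.20 mm
  M2: 620.74 mm
  M3: 551.44 mm
  M4: 740.86 mm
  → nearest: M3 (551.44 mm)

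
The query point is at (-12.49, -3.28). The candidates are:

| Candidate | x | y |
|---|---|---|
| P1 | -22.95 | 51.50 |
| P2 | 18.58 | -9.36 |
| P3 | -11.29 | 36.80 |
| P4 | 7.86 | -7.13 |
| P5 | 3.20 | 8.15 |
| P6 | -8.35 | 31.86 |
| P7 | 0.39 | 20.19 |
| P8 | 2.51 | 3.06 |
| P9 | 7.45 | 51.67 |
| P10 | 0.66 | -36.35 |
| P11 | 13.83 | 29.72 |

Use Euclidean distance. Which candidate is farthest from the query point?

Distances from (-12.49, -3.28):
P1: √((-10.46)² + (54.78)²) = √(109.4116 + 3000.8484) = 55.77
P2: √((31.07)² + (-6.08)²) = √(965.3449 + 36.9664) = 31.66
P3: √((1.20)² + (40.08)²) = √(1.4400 + 1606.4064) = 40.10
P4: √((20.35)² + (-3.85)²) = √(414.1225 + 14.8225) = 20.71
P5: √((15.69)² + (11.43)²) = √(246.1761 + 130.6449) = 19.41
P6: √((4.14)² + (35.14)²) = √(17.1396 + 1234.8196) = 35.38
P7: √((12.88)² + (23.47)²) = √(165.8944 + 550.8409) = 26.77
P8: √((15.00)² + (6.34)²) = √(225.0000 + 40.1956) = 16.28
P9: √((19.94)² + (54.95)²) = √(397.6036 + 3019.5025) = 58.46
P10: √((13.15)² + (-33.07)²) = √(172.9225 + 1093.6249) = 35.59
P11: √((26.32)² + (33.00)²) = √(692.7424 + 1089.0000) = 42.21
Maximum: P9 at 58.46.

P9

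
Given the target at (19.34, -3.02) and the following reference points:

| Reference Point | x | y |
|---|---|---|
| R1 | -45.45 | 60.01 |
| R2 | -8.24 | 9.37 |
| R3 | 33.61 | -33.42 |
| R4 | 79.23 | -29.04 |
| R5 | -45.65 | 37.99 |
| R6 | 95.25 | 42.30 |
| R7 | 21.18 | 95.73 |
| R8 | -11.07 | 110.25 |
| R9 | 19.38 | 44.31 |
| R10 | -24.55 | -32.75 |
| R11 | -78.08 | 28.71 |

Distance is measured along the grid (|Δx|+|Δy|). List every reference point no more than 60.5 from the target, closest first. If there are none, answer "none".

R2, R3, R9

Distances from (19.34, -3.02):
R1: 127.82
R2: 39.97
R3: 44.67
R4: 85.91
R5: 106.00
R6: 121.23
R7: 100.59
R8: 143.68
R9: 47.37
R10: 73.62
R11: 129.15
Threshold 60.5: R2 (39.97), R3 (44.67), R9 (47.37) are within range.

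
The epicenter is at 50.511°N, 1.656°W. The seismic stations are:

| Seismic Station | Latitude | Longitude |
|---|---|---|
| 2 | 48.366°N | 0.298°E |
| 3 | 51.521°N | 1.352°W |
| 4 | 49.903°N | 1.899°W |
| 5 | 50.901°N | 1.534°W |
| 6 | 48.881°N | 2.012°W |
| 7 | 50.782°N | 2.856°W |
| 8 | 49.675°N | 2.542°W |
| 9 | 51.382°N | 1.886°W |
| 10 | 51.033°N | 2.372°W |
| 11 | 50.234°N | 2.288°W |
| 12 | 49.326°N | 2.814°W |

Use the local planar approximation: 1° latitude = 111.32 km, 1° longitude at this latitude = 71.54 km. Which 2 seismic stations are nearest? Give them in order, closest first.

Distances from 50.511°N, 1.656°W:
2: √((-2.145·111.32)² + (1.954·71.54)²) = √(57016.55699 + 19541.00925) = 276.690 km
3: √((1.010·111.32)² + (0.304·71.54)²) = √(12641.22446 + 472.98246) = 114.517 km
4: √((-0.608·111.32)² + (-0.243·71.54)²) = √(4580.92893 + 302.21111) = 69.879 km
5: √((0.390·111.32)² + (0.122·71.54)²) = √(1884.84486 + 76.17589) = 44.283 km
6: √((-1.630·111.32)² + (-0.356·71.54)²) = √(32924.68314 + 648.63125) = 183.230 km
7: √((0.271·111.32)² + (-1.200·71.54)²) = √(910.09133 + 7369.87910) = 90.994 km
8: √((-0.836·111.32)² + (-0.886·71.54)²) = √(8660.81875 + 4017.58723) = 112.598 km
9: √((0.871·111.32)² + (-0.230·71.54)²) = √(9401.18730 + 270.74070) = 98.346 km
10: √((0.522·111.32)² + (-0.716·71.54)²) = √(3376.66053 + 2623.75885) = 77.462 km
11: √((-0.277·111.32)² + (-0.632·71.54)²) = √(950.83669 + 2044.24069) = 54.727 km
12: √((-1.185·111.32)² + (-1.158·71.54)²) = √(17401.35616 + 6863.01567) = 155.770 km
Sorted: 5 (44.283 km) < 11 (54.727 km) < 4 (69.879 km) < 10 (77.462 km) < …

5, 11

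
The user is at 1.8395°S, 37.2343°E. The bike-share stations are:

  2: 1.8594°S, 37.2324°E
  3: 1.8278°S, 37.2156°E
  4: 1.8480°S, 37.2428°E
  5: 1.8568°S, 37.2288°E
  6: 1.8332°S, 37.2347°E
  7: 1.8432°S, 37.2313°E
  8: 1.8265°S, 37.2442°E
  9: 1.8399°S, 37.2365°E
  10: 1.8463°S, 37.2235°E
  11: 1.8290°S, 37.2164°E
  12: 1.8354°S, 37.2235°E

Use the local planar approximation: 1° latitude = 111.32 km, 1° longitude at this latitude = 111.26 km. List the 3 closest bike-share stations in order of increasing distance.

9, 7, 6

Distances from 1.8395°S, 37.2343°E:
2: √((-0.0199·111.32)² + (-0.0019·111.26)²) = √(4.907412 + 0.044687) = 2.2253 km
3: √((0.0117·111.32)² + (-0.0187·111.26)²) = √(1.696360 + 4.328738) = 2.4546 km
4: √((-0.0085·111.32)² + (0.0085·111.26)²) = √(0.895332 + 0.894367) = 1.3378 km
5: √((-0.0173·111.32)² + (-0.0055·111.26)²) = √(3.708844 + 0.374458) = 2.0207 km
6: √((0.0063·111.32)² + (0.0004·111.26)²) = √(0.491844 + 0.001981) = 0.7027 km
7: √((-0.0037·111.32)² + (-0.0030·111.26)²) = √(0.169648 + 0.111409) = 0.5301 km
8: √((0.0130·111.32)² + (0.0099·111.26)²) = √(2.094272 + 1.213245) = 1.8187 km
9: √((-0.0004·111.32)² + (0.0022·111.26)²) = √(0.001983 + 0.059913) = 0.2488 km
10: √((-0.0068·111.32)² + (-0.0108·111.26)²) = √(0.573013 + 1.443862) = 1.4202 km
11: √((0.0105·111.32)² + (-0.0179·111.26)²) = √(1.366234 + 3.966287) = 2.3092 km
12: √((0.0041·111.32)² + (-0.0108·111.26)²) = √(0.208312 + 1.443862) = 1.2854 km
Sorted: 9 (0.2488 km) < 7 (0.5301 km) < 6 (0.7027 km) < 12 (1.2854 km) < 4 (1.3378 km) < …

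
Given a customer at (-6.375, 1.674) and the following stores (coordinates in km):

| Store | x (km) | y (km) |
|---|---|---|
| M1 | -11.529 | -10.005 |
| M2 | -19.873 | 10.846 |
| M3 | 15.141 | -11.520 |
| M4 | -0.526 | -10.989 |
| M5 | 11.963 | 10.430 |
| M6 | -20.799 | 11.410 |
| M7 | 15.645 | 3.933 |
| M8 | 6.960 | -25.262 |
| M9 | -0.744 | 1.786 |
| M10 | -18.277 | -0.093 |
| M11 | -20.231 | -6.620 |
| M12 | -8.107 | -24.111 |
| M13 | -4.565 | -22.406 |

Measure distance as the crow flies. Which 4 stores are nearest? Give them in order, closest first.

Distances from (-6.375, 1.674):
M1: 12.766 km
M2: 16.319 km
M3: 25.239 km
M4: 13.949 km
M5: 20.321 km
M6: 17.402 km
M7: 22.136 km
M8: 30.056 km
M9: 5.632 km
M10: 12.032 km
M11: 16.149 km
M12: 25.843 km
M13: 24.148 km
Sorted: M9 (5.632 km) < M10 (12.032 km) < M1 (12.766 km) < M4 (13.949 km) < M11 (16.149 km) < M2 (16.319 km) < …

M9, M10, M1, M4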